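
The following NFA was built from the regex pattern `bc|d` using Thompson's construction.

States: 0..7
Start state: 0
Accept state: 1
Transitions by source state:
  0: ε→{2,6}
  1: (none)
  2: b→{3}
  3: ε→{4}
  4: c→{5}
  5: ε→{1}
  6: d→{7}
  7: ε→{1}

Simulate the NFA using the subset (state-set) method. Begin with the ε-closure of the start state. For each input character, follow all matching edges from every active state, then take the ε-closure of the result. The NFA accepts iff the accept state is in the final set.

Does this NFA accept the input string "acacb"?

Answer: REJECT

Steps:
start: ε-closure({0}) = {0,2,6}
'a' @ 1: {}  — state set empty
rest 'cacb' ignored (set empty)
final: {}; accept 1 not in set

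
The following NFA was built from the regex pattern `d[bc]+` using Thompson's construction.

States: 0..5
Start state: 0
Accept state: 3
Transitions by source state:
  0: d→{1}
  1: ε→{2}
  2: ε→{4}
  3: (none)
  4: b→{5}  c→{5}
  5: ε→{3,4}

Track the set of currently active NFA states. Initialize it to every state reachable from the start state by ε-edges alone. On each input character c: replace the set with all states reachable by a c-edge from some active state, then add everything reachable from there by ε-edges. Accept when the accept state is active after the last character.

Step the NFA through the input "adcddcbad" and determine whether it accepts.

Answer: REJECT

Steps:
S₀ = ε-closure({0}) = {0}
'a' @ 1: {}  — dead — no transitions
rest 'dcddcbad' ignored (set empty)
after full input: {}  (accept=3 not in)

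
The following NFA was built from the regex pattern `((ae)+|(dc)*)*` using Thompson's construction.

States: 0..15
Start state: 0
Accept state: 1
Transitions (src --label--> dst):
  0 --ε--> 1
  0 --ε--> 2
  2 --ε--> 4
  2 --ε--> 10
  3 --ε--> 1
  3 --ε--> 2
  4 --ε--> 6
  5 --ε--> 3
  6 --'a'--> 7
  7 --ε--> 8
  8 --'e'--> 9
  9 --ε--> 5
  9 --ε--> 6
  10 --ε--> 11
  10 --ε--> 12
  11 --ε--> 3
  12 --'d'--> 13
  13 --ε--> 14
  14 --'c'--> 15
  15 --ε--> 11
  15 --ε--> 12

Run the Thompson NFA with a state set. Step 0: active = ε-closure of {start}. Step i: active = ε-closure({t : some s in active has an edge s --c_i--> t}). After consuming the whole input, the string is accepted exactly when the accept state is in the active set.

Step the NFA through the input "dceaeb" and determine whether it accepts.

Answer: REJECT

Steps:
initial (ε-close {0}): {0,1,2,3,4,6,10,11,12}
'd' @ 1: {13,14}
'c' @ 2: {1,2,3,4,6,10,11,12,15}  [accepting]
'e' @ 3: {}  — state set empty
rest 'aeb' ignored (set empty)
final: {}; accept 1 not in set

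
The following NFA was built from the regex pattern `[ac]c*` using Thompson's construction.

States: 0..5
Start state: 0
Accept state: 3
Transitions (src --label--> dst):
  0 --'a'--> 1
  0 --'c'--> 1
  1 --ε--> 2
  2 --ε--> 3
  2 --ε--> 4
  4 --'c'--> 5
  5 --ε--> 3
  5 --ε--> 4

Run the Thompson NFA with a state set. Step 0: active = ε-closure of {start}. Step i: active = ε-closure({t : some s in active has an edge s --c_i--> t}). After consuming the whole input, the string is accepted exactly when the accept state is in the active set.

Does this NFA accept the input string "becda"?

Answer: REJECT

Trace:
initial (ε-close {0}): {0}
'b' @ 1: {}  — no active states
rest 'ecda' ignored (set empty)
after full input: {}  (accept=3 not in)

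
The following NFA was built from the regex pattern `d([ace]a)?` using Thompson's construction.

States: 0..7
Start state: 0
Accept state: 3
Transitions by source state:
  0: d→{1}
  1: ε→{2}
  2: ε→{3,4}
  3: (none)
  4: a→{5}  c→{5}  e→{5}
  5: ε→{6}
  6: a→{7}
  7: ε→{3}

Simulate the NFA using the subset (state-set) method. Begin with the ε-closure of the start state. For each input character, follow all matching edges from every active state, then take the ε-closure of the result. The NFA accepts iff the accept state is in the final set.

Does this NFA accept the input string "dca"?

Answer: ACCEPT

Derivation:
start: ε-closure({0}) = {0}
'd' @ 1: {1,2,3,4}  ✓accept
'c' @ 2: {5,6}
'a' @ 3: {3,7}  ✓accept
end set {3,7} — state 3 in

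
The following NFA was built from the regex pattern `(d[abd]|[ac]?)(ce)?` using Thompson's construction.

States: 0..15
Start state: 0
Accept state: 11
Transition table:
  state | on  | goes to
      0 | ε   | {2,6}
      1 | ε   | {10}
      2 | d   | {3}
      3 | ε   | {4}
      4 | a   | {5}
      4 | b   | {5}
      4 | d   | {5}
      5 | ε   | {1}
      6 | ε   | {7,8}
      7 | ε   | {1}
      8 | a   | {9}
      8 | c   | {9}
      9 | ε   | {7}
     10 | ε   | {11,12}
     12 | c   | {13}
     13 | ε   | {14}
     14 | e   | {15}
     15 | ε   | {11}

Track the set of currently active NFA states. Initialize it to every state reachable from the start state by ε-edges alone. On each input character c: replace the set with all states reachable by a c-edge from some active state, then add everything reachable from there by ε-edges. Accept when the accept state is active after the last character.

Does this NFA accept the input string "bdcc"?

Answer: REJECT

Trace:
start: ε-closure({0}) = {0,1,2,6,7,8,10,11,12}
'b' @ 1: {}  — dead — no transitions
rest 'dcc' ignored (set empty)
final: {}; accept 11 not in set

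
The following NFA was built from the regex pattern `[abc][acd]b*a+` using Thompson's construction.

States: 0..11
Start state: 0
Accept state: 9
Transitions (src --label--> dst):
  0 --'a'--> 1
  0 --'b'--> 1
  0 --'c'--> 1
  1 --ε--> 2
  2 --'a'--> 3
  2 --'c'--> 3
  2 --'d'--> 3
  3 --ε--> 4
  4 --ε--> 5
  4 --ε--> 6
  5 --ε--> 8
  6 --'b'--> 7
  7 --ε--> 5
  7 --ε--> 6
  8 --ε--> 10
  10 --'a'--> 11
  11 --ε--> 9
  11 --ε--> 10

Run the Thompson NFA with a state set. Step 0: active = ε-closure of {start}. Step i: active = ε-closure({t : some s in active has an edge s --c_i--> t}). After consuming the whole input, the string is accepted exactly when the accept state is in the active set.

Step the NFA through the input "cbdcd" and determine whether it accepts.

S₀ = ε-closure({0}) = {0}
'c' @ 1: {1,2}
'b' @ 2: {}  — state set empty
rest 'dcd' ignored (set empty)
end set {} — state 9 not in

Answer: REJECT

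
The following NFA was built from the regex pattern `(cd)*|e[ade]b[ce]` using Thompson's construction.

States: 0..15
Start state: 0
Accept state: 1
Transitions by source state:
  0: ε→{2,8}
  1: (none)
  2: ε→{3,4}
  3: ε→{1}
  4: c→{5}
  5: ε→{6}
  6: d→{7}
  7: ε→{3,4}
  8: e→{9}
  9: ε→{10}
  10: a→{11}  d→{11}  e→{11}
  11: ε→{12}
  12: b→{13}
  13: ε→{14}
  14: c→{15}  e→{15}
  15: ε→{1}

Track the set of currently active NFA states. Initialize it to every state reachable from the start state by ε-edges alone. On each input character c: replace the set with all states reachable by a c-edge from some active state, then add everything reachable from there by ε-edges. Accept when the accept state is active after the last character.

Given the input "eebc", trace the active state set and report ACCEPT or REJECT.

S₀ = ε-closure({0}) = {0,1,2,3,4,8}
'e' @ 1: {9,10}
'e' @ 2: {11,12}
'b' @ 3: {13,14}
'c' @ 4: {1,15}  (accept∈set)
after full input: {1,15}  (accept=1 in)

Answer: ACCEPT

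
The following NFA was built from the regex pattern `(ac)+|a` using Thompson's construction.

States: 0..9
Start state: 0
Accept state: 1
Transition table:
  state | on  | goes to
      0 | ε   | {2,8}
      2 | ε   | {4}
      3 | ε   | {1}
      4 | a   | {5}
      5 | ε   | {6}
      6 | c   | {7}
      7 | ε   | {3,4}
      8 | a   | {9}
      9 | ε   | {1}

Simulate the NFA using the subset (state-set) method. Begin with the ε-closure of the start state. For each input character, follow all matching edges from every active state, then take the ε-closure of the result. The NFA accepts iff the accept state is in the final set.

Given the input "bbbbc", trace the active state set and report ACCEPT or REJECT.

Answer: REJECT

Steps:
initial (ε-close {0}): {0,2,4,8}
'b' @ 1: {}  — no active states
rest 'bbbc' ignored (set empty)
end set {} — state 1 not in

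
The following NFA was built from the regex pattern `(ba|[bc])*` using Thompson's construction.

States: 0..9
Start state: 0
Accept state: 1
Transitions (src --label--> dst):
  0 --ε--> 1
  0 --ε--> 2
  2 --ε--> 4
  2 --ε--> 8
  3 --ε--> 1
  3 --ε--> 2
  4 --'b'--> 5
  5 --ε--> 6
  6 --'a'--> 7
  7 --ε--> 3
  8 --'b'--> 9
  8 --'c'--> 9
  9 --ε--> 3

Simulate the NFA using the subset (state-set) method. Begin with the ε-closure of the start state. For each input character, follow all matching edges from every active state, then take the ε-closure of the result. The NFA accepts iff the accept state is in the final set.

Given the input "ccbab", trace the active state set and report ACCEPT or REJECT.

initial (ε-close {0}): {0,1,2,4,8}
'c' @ 1: {1,2,3,4,8,9}  ✓accept
'c' @ 2: {1,2,3,4,8,9}  ✓accept
'b' @ 3: {1,2,3,4,5,6,8,9}  ✓accept
'a' @ 4: {1,2,3,4,7,8}  ✓accept
'b' @ 5: {1,2,3,4,5,6,8,9}  ✓accept
end set {1,2,3,4,5,6,8,9} — state 1 in

Answer: ACCEPT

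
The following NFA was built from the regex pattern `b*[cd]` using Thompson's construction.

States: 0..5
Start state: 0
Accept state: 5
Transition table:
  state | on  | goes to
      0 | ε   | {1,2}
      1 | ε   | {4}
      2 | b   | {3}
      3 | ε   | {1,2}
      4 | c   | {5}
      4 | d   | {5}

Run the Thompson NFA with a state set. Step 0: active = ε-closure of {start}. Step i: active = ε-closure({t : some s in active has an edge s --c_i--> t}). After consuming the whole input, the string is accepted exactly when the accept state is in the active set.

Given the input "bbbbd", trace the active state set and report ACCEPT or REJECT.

Answer: ACCEPT

Trace:
initial (ε-close {0}): {0,1,2,4}
'b' @ 1: {1,2,3,4}
'b' @ 2: {1,2,3,4}
'b' @ 3: {1,2,3,4}
'b' @ 4: {1,2,3,4}
'd' @ 5: {5}  [accepting]
final: {5}; accept 5 in set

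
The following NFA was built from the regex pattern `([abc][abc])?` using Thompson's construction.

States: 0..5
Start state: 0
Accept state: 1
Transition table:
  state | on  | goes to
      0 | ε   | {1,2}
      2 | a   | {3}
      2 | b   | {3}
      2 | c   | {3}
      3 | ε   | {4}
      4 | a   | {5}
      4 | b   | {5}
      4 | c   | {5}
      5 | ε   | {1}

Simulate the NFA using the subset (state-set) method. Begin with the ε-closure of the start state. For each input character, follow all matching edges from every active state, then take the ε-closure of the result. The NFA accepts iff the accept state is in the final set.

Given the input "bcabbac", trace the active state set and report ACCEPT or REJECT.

start: ε-closure({0}) = {0,1,2}
'b' @ 1: {3,4}
'c' @ 2: {1,5}  [accepting]
'a' @ 3: {}  — state set empty
rest 'bbac' ignored (set empty)
end set {} — state 1 not in

Answer: REJECT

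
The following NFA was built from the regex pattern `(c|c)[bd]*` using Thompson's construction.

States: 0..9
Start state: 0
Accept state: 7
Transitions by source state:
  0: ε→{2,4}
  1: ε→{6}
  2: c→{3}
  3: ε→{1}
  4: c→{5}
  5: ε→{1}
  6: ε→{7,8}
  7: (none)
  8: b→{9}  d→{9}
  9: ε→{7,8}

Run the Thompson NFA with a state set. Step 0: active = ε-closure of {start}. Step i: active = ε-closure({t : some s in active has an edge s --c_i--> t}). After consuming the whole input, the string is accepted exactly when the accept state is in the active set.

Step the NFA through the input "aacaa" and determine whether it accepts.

S₀ = ε-closure({0}) = {0,2,4}
'a' @ 1: {}  — state set empty
rest 'acaa' ignored (set empty)
after full input: {}  (accept=7 not in)

Answer: REJECT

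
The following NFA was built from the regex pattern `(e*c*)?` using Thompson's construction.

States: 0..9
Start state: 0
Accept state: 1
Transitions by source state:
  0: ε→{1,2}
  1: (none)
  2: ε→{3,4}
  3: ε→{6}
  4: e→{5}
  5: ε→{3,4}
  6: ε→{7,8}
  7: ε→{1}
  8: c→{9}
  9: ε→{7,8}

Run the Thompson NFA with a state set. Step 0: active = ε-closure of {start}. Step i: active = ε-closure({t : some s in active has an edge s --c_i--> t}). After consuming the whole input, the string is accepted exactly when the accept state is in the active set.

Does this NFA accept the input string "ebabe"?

Answer: REJECT

Derivation:
start: ε-closure({0}) = {0,1,2,3,4,6,7,8}
'e' @ 1: {1,3,4,5,6,7,8}  (accept∈set)
'b' @ 2: {}  — no active states
rest 'abe' ignored (set empty)
after full input: {}  (accept=1 not in)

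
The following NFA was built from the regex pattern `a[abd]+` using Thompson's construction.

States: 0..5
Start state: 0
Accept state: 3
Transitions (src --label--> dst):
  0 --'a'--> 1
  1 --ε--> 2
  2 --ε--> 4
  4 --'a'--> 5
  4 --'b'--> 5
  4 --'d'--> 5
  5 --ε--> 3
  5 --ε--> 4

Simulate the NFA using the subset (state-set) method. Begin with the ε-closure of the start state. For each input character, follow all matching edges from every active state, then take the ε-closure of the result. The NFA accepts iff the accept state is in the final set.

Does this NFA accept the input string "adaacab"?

Answer: REJECT

Derivation:
initial (ε-close {0}): {0}
'a' @ 1: {1,2,4}
'd' @ 2: {3,4,5}  ✓accept
'a' @ 3: {3,4,5}  ✓accept
'a' @ 4: {3,4,5}  ✓accept
'c' @ 5: {}  — state set empty
rest 'ab' ignored (set empty)
after full input: {}  (accept=3 not in)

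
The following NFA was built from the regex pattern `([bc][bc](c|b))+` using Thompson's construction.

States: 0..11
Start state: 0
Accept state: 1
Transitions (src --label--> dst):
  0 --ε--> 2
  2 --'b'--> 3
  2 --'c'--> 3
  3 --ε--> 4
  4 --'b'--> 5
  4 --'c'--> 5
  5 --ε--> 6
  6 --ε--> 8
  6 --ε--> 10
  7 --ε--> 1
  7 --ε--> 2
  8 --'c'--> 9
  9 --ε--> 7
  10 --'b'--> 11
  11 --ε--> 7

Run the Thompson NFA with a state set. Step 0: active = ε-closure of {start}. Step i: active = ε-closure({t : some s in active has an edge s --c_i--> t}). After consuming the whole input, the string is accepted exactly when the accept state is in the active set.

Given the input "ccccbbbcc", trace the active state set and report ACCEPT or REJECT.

initial (ε-close {0}): {0,2}
'c' @ 1: {3,4}
'c' @ 2: {5,6,8,10}
'c' @ 3: {1,2,7,9}  (accept∈set)
'c' @ 4: {3,4}
'b' @ 5: {5,6,8,10}
'b' @ 6: {1,2,7,11}  (accept∈set)
'b' @ 7: {3,4}
'c' @ 8: {5,6,8,10}
'c' @ 9: {1,2,7,9}  (accept∈set)
final: {1,2,7,9}; accept 1 in set

Answer: ACCEPT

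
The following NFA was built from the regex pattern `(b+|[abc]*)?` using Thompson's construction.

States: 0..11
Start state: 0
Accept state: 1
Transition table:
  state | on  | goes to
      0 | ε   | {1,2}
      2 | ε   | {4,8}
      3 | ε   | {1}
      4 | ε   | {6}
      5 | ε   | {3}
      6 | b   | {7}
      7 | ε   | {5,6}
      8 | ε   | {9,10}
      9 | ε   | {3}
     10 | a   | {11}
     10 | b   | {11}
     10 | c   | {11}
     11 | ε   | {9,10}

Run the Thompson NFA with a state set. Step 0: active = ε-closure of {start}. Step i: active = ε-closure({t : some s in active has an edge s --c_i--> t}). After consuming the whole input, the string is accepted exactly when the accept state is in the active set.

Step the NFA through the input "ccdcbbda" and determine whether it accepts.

Answer: REJECT

Derivation:
S₀ = ε-closure({0}) = {0,1,2,3,4,6,8,9,10}
'c' @ 1: {1,3,9,10,11}  ✓accept
'c' @ 2: {1,3,9,10,11}  ✓accept
'd' @ 3: {}  — state set empty
rest 'cbbda' ignored (set empty)
final: {}; accept 1 not in set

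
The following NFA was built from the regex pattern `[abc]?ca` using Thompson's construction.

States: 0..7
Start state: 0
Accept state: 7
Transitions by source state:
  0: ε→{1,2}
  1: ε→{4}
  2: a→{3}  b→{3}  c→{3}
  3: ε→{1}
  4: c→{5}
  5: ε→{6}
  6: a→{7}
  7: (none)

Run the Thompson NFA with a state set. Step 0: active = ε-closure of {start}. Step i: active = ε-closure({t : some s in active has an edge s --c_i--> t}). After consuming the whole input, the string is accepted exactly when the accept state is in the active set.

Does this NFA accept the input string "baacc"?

Answer: REJECT

Derivation:
S₀ = ε-closure({0}) = {0,1,2,4}
'b' @ 1: {1,3,4}
'a' @ 2: {}  — state set empty
rest 'acc' ignored (set empty)
final: {}; accept 7 not in set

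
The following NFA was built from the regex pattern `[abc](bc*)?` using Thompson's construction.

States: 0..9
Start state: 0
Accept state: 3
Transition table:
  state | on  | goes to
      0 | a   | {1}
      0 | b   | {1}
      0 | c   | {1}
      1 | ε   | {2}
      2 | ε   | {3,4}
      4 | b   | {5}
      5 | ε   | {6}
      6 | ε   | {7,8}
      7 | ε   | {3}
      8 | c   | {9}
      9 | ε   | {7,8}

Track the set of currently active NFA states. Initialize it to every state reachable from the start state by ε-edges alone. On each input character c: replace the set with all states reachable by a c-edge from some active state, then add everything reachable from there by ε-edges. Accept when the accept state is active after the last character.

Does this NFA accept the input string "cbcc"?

initial (ε-close {0}): {0}
'c' @ 1: {1,2,3,4}  [accepting]
'b' @ 2: {3,5,6,7,8}  [accepting]
'c' @ 3: {3,7,8,9}  [accepting]
'c' @ 4: {3,7,8,9}  [accepting]
end set {3,7,8,9} — state 3 in

Answer: ACCEPT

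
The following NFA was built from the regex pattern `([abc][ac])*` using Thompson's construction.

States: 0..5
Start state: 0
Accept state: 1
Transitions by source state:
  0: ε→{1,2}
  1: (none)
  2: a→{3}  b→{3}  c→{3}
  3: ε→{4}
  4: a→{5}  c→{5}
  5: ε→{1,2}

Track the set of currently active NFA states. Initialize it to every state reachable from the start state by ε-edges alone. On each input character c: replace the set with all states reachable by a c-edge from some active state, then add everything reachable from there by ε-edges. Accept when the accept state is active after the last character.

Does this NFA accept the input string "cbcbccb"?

initial (ε-close {0}): {0,1,2}
'c' @ 1: {3,4}
'b' @ 2: {}  — dead — no transitions
rest 'cbccb' ignored (set empty)
end set {} — state 1 not in

Answer: REJECT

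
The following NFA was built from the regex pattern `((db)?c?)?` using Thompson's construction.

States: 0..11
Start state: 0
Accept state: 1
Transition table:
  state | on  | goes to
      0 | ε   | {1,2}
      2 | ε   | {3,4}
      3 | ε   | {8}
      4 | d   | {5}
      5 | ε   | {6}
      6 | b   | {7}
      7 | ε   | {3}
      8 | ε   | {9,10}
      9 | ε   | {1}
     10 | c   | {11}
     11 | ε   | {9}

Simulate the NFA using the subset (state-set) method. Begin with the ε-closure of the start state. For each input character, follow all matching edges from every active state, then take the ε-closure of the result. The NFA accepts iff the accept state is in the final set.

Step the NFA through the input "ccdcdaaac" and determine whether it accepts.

Answer: REJECT

Steps:
start: ε-closure({0}) = {0,1,2,3,4,8,9,10}
'c' @ 1: {1,9,11}  ✓accept
'c' @ 2: {}  — state set empty
rest 'dcdaaac' ignored (set empty)
final: {}; accept 1 not in set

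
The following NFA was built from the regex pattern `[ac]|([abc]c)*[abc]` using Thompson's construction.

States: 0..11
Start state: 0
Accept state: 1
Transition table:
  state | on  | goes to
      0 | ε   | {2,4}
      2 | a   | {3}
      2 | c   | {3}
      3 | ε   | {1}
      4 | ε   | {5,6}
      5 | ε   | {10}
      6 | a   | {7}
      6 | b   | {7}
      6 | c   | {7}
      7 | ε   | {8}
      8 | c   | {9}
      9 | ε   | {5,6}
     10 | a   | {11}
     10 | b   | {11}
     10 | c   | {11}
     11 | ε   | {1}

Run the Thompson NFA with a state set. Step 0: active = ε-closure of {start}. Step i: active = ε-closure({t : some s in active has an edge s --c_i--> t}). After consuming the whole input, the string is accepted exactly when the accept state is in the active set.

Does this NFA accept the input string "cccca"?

Answer: ACCEPT

Steps:
initial (ε-close {0}): {0,2,4,5,6,10}
'c' @ 1: {1,3,7,8,11}  ✓accept
'c' @ 2: {5,6,9,10}
'c' @ 3: {1,7,8,11}  ✓accept
'c' @ 4: {5,6,9,10}
'a' @ 5: {1,7,8,11}  ✓accept
after full input: {1,7,8,11}  (accept=1 in)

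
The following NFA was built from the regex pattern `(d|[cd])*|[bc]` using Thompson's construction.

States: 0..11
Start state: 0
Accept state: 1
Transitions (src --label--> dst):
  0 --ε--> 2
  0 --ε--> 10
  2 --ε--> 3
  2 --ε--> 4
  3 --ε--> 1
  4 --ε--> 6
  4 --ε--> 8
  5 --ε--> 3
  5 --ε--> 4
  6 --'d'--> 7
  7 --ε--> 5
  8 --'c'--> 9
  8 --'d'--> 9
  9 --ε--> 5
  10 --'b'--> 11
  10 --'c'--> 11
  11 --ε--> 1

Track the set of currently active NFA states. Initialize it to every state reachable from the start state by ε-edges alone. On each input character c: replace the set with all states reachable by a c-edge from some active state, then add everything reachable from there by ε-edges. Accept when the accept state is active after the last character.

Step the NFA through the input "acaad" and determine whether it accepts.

initial (ε-close {0}): {0,1,2,3,4,6,8,10}
'a' @ 1: {}  — state set empty
rest 'caad' ignored (set empty)
final: {}; accept 1 not in set

Answer: REJECT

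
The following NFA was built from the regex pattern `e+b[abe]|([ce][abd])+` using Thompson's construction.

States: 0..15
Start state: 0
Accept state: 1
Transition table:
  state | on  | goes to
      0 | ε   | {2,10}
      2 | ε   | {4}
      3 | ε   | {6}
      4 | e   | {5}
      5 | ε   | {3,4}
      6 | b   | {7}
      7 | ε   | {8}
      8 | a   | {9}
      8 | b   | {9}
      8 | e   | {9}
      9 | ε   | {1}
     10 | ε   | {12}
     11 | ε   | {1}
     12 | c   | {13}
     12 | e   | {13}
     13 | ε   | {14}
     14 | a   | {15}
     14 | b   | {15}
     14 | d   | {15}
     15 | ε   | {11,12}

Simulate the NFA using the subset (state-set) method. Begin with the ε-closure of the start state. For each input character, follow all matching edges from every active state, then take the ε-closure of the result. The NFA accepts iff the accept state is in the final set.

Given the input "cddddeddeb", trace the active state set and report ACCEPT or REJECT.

Answer: REJECT

Steps:
S₀ = ε-closure({0}) = {0,2,4,10,12}
'c' @ 1: {13,14}
'd' @ 2: {1,11,12,15}  (accept∈set)
'd' @ 3: {}  — dead — no transitions
rest 'ddeddeb' ignored (set empty)
end set {} — state 1 not in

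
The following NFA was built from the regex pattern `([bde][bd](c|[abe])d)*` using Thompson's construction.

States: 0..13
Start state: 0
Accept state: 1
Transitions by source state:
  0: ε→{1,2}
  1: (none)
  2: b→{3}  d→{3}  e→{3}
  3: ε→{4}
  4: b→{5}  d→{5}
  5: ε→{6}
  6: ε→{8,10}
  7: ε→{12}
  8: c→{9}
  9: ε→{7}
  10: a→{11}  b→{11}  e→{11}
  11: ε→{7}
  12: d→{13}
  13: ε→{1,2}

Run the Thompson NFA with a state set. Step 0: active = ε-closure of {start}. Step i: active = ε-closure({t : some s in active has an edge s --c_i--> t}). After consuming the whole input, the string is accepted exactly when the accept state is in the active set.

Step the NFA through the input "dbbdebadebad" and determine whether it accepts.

Answer: ACCEPT

Trace:
S₀ = ε-closure({0}) = {0,1,2}
'd' @ 1: {3,4}
'b' @ 2: {5,6,8,10}
'b' @ 3: {7,11,12}
'd' @ 4: {1,2,13}  (accept∈set)
'e' @ 5: {3,4}
'b' @ 6: {5,6,8,10}
'a' @ 7: {7,11,12}
'd' @ 8: {1,2,13}  (accept∈set)
'e' @ 9: {3,4}
'b' @ 10: {5,6,8,10}
'a' @ 11: {7,11,12}
'd' @ 12: {1,2,13}  (accept∈set)
after full input: {1,2,13}  (accept=1 in)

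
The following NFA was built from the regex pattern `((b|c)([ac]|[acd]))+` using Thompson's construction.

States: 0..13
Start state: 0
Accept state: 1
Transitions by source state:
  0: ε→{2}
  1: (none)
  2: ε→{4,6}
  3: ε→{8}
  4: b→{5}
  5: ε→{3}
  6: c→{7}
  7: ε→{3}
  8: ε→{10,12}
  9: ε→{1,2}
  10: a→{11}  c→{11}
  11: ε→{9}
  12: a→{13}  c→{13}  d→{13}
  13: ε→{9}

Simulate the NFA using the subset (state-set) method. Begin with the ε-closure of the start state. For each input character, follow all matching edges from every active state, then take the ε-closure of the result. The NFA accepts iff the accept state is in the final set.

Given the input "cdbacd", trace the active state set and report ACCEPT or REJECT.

start: ε-closure({0}) = {0,2,4,6}
'c' @ 1: {3,7,8,10,12}
'd' @ 2: {1,2,4,6,9,13}  ✓accept
'b' @ 3: {3,5,8,10,12}
'a' @ 4: {1,2,4,6,9,11,13}  ✓accept
'c' @ 5: {3,7,8,10,12}
'd' @ 6: {1,2,4,6,9,13}  ✓accept
final: {1,2,4,6,9,13}; accept 1 in set

Answer: ACCEPT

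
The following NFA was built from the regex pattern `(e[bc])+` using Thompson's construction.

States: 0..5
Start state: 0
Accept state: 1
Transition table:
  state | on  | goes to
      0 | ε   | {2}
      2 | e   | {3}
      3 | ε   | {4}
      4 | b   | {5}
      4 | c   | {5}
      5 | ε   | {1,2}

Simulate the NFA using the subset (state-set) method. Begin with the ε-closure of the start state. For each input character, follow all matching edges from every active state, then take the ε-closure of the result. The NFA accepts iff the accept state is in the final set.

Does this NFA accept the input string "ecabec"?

Answer: REJECT

Trace:
start: ε-closure({0}) = {0,2}
'e' @ 1: {3,4}
'c' @ 2: {1,2,5}  ✓accept
'a' @ 3: {}  — no active states
rest 'bec' ignored (set empty)
final: {}; accept 1 not in set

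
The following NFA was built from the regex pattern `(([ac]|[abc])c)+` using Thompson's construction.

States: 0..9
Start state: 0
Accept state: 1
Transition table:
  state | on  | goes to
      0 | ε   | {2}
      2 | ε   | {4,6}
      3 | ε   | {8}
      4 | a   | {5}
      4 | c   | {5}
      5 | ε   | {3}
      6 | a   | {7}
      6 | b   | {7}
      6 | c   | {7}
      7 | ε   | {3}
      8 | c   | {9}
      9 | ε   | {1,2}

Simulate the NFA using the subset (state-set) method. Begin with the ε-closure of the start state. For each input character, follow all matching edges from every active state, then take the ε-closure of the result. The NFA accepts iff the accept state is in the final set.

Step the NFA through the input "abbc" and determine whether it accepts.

initial (ε-close {0}): {0,2,4,6}
'a' @ 1: {3,5,7,8}
'b' @ 2: {}  — dead — no transitions
rest 'bc' ignored (set empty)
final: {}; accept 1 not in set

Answer: REJECT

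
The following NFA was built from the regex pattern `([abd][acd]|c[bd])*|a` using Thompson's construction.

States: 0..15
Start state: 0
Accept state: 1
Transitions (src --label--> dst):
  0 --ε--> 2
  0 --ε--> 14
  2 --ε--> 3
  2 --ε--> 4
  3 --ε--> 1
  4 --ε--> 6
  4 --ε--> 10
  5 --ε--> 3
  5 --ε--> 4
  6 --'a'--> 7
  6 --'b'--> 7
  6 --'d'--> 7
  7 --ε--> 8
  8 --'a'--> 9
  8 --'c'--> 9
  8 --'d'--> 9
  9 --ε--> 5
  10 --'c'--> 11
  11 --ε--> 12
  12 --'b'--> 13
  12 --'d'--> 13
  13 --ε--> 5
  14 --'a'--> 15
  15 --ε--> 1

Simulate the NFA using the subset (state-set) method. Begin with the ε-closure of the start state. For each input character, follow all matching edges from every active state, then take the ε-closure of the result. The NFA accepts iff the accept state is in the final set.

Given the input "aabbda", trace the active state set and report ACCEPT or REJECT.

Answer: REJECT

Derivation:
S₀ = ε-closure({0}) = {0,1,2,3,4,6,10,14}
'a' @ 1: {1,7,8,15}  (accept∈set)
'a' @ 2: {1,3,4,5,6,9,10}  (accept∈set)
'b' @ 3: {7,8}
'b' @ 4: {}  — dead — no transitions
rest 'da' ignored (set empty)
after full input: {}  (accept=1 not in)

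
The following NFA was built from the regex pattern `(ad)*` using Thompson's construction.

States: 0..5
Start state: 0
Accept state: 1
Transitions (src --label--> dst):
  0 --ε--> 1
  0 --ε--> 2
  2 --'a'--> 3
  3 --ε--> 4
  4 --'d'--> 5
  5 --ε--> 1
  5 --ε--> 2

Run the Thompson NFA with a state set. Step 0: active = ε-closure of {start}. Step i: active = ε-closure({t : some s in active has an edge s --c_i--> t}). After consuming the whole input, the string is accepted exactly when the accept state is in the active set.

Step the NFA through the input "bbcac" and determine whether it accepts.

initial (ε-close {0}): {0,1,2}
'b' @ 1: {}  — state set empty
rest 'bcac' ignored (set empty)
end set {} — state 1 not in

Answer: REJECT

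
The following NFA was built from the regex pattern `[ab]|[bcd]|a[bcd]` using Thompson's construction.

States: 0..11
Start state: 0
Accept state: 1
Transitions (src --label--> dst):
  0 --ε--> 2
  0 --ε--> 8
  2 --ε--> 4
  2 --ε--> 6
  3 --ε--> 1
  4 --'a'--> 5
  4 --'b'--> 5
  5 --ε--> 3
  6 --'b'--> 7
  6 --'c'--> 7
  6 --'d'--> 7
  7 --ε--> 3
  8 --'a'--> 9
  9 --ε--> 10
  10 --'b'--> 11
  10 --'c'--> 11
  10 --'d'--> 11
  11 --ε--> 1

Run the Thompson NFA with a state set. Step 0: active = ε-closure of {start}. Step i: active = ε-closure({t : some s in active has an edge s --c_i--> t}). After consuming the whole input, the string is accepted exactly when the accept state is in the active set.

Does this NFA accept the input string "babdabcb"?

Answer: REJECT

Derivation:
start: ε-closure({0}) = {0,2,4,6,8}
'b' @ 1: {1,3,5,7}  [accepting]
'a' @ 2: {}  — no active states
rest 'bdabcb' ignored (set empty)
final: {}; accept 1 not in set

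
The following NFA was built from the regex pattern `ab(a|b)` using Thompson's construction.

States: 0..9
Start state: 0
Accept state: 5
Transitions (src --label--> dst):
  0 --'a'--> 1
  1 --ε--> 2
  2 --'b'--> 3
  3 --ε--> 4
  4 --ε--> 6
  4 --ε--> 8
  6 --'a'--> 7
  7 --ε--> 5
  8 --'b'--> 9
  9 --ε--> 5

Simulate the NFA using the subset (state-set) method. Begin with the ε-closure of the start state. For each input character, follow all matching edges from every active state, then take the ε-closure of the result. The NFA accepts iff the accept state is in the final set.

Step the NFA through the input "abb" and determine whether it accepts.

initial (ε-close {0}): {0}
'a' @ 1: {1,2}
'b' @ 2: {3,4,6,8}
'b' @ 3: {5,9}  (accept∈set)
after full input: {5,9}  (accept=5 in)

Answer: ACCEPT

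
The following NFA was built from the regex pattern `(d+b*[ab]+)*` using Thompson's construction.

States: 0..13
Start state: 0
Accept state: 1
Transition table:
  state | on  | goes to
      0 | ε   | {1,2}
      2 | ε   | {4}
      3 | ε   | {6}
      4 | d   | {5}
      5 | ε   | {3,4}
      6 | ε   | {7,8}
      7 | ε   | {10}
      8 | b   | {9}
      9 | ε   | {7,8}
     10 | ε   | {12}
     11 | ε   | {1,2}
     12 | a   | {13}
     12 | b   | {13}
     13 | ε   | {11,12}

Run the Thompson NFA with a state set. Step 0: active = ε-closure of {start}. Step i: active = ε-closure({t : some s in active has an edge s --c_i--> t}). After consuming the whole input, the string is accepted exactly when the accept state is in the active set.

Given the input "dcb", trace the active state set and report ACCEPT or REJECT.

Answer: REJECT

Steps:
S₀ = ε-closure({0}) = {0,1,2,4}
'd' @ 1: {3,4,5,6,7,8,10,12}
'c' @ 2: {}  — dead — no transitions
rest 'b' ignored (set empty)
after full input: {}  (accept=1 not in)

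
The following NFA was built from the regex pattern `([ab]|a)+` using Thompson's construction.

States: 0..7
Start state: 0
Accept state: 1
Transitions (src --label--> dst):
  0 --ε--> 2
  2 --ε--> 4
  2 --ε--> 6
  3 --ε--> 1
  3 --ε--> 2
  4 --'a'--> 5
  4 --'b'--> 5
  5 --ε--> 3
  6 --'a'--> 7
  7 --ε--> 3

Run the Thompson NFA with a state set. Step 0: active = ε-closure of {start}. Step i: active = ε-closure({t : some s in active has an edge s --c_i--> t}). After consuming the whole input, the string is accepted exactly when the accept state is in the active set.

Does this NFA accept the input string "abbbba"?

start: ε-closure({0}) = {0,2,4,6}
'a' @ 1: {1,2,3,4,5,6,7}  [accepting]
'b' @ 2: {1,2,3,4,5,6}  [accepting]
'b' @ 3: {1,2,3,4,5,6}  [accepting]
'b' @ 4: {1,2,3,4,5,6}  [accepting]
'b' @ 5: {1,2,3,4,5,6}  [accepting]
'a' @ 6: {1,2,3,4,5,6,7}  [accepting]
final: {1,2,3,4,5,6,7}; accept 1 in set

Answer: ACCEPT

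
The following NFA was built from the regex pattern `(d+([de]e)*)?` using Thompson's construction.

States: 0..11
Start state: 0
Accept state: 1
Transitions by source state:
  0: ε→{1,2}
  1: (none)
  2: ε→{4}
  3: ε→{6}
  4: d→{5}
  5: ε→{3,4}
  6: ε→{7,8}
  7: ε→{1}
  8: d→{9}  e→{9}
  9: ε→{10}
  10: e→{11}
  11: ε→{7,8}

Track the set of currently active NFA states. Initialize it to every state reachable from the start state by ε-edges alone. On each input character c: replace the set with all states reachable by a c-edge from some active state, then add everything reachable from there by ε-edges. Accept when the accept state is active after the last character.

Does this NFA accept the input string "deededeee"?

Answer: ACCEPT

Derivation:
initial (ε-close {0}): {0,1,2,4}
'd' @ 1: {1,3,4,5,6,7,8}  ✓accept
'e' @ 2: {9,10}
'e' @ 3: {1,7,8,11}  ✓accept
'd' @ 4: {9,10}
'e' @ 5: {1,7,8,11}  ✓accept
'd' @ 6: {9,10}
'e' @ 7: {1,7,8,11}  ✓accept
'e' @ 8: {9,10}
'e' @ 9: {1,7,8,11}  ✓accept
after full input: {1,7,8,11}  (accept=1 in)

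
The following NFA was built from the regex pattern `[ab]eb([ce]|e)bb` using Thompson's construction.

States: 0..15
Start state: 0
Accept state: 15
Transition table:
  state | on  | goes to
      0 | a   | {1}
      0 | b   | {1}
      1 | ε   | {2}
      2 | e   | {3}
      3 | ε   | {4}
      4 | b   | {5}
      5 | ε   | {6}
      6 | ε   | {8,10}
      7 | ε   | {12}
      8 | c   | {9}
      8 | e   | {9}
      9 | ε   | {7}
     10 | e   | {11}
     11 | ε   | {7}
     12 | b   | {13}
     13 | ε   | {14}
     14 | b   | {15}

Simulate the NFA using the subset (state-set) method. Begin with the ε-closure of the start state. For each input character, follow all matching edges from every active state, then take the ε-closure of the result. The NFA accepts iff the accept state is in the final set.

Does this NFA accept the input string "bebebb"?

Answer: ACCEPT

Derivation:
initial (ε-close {0}): {0}
'b' @ 1: {1,2}
'e' @ 2: {3,4}
'b' @ 3: {5,6,8,10}
'e' @ 4: {7,9,11,12}
'b' @ 5: {13,14}
'b' @ 6: {15}  (accept∈set)
after full input: {15}  (accept=15 in)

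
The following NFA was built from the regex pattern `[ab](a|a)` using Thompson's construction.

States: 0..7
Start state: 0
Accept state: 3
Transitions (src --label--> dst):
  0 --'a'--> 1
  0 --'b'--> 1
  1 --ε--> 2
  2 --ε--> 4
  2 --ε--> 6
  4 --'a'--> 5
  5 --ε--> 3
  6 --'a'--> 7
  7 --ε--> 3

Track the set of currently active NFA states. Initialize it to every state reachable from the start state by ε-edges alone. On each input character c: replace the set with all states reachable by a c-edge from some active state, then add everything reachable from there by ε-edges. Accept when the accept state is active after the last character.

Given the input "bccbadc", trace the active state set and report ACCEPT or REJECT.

Answer: REJECT

Trace:
initial (ε-close {0}): {0}
'b' @ 1: {1,2,4,6}
'c' @ 2: {}  — state set empty
rest 'cbadc' ignored (set empty)
after full input: {}  (accept=3 not in)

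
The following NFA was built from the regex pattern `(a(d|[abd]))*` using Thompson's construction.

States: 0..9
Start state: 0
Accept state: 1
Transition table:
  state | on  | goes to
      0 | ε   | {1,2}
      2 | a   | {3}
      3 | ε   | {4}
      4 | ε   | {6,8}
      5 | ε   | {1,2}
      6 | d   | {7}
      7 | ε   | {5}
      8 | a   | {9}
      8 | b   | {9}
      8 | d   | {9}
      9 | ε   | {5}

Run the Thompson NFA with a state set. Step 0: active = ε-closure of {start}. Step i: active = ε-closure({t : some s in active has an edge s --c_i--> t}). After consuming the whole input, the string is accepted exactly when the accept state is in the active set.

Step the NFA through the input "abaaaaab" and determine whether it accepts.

Answer: ACCEPT

Trace:
start: ε-closure({0}) = {0,1,2}
'a' @ 1: {3,4,6,8}
'b' @ 2: {1,2,5,9}  (accept∈set)
'a' @ 3: {3,4,6,8}
'a' @ 4: {1,2,5,9}  (accept∈set)
'a' @ 5: {3,4,6,8}
'a' @ 6: {1,2,5,9}  (accept∈set)
'a' @ 7: {3,4,6,8}
'b' @ 8: {1,2,5,9}  (accept∈set)
after full input: {1,2,5,9}  (accept=1 in)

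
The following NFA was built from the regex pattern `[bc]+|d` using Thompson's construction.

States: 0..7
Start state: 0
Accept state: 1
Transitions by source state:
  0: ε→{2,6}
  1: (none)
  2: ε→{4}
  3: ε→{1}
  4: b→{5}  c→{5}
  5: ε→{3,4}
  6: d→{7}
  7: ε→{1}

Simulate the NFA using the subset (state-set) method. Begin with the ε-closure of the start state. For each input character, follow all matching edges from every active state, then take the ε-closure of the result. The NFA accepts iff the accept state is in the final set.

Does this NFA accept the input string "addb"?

S₀ = ε-closure({0}) = {0,2,4,6}
'a' @ 1: {}  — dead — no transitions
rest 'ddb' ignored (set empty)
after full input: {}  (accept=1 not in)

Answer: REJECT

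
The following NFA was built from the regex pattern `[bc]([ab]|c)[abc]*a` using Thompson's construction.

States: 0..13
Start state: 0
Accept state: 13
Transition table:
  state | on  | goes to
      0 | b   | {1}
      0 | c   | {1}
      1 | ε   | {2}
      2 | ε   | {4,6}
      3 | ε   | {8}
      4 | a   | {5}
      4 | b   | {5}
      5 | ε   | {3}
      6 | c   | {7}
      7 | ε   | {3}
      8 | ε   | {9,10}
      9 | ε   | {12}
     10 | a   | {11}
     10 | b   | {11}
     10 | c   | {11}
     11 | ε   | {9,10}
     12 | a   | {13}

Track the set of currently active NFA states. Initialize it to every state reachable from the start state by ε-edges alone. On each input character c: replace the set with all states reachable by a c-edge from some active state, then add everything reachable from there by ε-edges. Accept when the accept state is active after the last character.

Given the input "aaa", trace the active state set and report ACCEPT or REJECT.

initial (ε-close {0}): {0}
'a' @ 1: {}  — dead — no transitions
rest 'aa' ignored (set empty)
after full input: {}  (accept=13 not in)

Answer: REJECT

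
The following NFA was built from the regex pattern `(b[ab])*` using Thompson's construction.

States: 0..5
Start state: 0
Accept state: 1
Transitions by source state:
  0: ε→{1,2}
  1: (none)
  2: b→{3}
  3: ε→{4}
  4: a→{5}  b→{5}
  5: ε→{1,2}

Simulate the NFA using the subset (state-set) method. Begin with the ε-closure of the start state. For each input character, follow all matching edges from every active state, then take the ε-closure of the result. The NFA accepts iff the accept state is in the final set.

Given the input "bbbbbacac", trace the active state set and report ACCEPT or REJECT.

Answer: REJECT

Trace:
start: ε-closure({0}) = {0,1,2}
'b' @ 1: {3,4}
'b' @ 2: {1,2,5}  [accepting]
'b' @ 3: {3,4}
'b' @ 4: {1,2,5}  [accepting]
'b' @ 5: {3,4}
'a' @ 6: {1,2,5}  [accepting]
'c' @ 7: {}  — dead — no transitions
rest 'ac' ignored (set empty)
end set {} — state 1 not in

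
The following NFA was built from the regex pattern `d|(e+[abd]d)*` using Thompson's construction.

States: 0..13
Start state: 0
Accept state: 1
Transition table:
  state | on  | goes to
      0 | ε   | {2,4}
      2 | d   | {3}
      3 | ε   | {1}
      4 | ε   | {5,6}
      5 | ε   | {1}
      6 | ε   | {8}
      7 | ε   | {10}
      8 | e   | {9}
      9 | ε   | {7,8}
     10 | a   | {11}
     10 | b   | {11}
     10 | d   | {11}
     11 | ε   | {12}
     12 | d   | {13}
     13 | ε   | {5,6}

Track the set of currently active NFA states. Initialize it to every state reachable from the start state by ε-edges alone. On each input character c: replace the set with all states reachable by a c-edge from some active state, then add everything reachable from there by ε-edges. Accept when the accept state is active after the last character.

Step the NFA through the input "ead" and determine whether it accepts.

Answer: ACCEPT

Steps:
start: ε-closure({0}) = {0,1,2,4,5,6,8}
'e' @ 1: {7,8,9,10}
'a' @ 2: {11,12}
'd' @ 3: {1,5,6,8,13}  (accept∈set)
end set {1,5,6,8,13} — state 1 in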